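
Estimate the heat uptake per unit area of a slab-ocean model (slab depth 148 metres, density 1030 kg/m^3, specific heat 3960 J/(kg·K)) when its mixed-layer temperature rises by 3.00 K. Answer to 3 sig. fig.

1.81×10^9

Areal heat capacity C = ρ c_p D = 1030 × 3960 × 148 = 6.04×10^8 J/(m²·K).
ΔQ = C ΔT = 6.04×10^8 × 3.00 = 1.81×10^9 J/m².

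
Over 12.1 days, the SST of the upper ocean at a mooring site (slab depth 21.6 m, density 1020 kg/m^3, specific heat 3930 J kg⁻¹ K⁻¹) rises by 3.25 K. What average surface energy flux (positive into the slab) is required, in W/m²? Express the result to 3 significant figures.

269

Areal heat capacity C = ρ c_p D = 1020 × 3930 × 21.6 = 8.66×10^7 J/(m²·K).
Required heat per unit area: Q = C ΔT = 8.66×10^7 × 3.25 = 2.81×10^8 J/m².
Flux F = Q / Δt = 2.81×10^8 / 1.05×10^6 s = 269 W/m².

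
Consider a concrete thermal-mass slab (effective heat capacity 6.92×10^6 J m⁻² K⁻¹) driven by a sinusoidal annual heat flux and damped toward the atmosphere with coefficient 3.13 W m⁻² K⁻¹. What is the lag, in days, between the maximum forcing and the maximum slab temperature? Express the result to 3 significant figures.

Areal heat capacity C = 6.92×10^6 J m⁻² K⁻¹ (given).
ω = 2π / 3.15×10^7 s = 1.99×10^-7 s⁻¹.
Phase lag φ = arctan(Cω/λ) = arctan(1.38/3.13) = 0.415 rad.
Time lag = φ / ω = 0.415 / 1.99×10^-7 = 2.08×10^6 s = 24.1 days.

24.1 days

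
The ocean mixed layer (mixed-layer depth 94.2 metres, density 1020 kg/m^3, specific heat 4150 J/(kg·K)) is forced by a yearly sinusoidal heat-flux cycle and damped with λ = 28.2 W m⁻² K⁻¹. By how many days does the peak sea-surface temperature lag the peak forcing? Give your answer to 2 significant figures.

Areal heat capacity C = ρ c_p D = 1020 × 4150 × 94.2 = 3.99×10^8 J/(m^2 K).
ω = 2π / 3.15×10^7 s = 1.99×10^-7 s⁻¹.
Phase lag φ = arctan(Cω/λ) = arctan(79.4/28.2) = 1.23 rad.
Time lag = φ / ω = 1.23 / 1.99×10^-7 = 6.17×10^6 s = 71.4 days.

71 days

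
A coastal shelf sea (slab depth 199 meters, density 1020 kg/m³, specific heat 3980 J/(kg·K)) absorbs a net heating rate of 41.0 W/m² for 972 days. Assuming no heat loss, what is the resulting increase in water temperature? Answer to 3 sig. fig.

Areal heat capacity C = ρ c_p D = 1020 × 3980 × 199 = 8.08×10^8 J/(m²·K).
Net heat input Q = F Δt = 41.0 × (972 days × 86400 s/day) = 3.44×10^9 J/m².
ΔT = Q / C = 3.44×10^9 / 8.08×10^8 = 4.26 K.

4.26 K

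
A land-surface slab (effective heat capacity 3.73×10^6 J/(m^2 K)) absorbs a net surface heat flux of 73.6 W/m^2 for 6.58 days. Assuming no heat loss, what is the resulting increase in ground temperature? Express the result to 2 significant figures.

11 K

Areal heat capacity C = 3.73×10^6 J/(m^2 K) (given).
Net heat input Q = F Δt = 73.6 × (6.58 days × 86400 s/day) = 4.18×10^7 J/m².
ΔT = Q / C = 4.18×10^7 / 3.73×10^6 = 11.2 K.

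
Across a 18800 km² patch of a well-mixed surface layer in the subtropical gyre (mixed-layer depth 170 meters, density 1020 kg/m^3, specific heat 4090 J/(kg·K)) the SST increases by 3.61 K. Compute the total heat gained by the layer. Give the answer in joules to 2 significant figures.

4.8×10^19 J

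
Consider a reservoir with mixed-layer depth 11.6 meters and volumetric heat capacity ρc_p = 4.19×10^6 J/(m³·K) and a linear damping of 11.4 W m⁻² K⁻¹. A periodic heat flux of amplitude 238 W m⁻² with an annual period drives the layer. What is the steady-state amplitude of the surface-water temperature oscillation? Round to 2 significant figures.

16 K

Areal heat capacity C = ρc_p × D = 4.19×10^6 × 11.6 = 4.86×10^7 J m⁻² K⁻¹.
Angular frequency ω = 2π / T = 2π / 3.15×10^7 s = 1.99×10^-7 s⁻¹.
√((Cω)² + λ²) = √((9.68)² + 11.4²) = 15.0 W/(m²·K).
Amplitude A = F₀ / √((Cω)²+λ²) = 238 / 15.0 = 15.9 K.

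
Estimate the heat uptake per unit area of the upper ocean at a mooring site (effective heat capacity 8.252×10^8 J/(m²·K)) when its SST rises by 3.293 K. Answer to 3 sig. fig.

2.72×10^9

Areal heat capacity C = 8.252×10^8 J/(m²·K) (given).
ΔQ = C ΔT = 8.25×10^8 × 3.293 = 2.72×10^9 J/m².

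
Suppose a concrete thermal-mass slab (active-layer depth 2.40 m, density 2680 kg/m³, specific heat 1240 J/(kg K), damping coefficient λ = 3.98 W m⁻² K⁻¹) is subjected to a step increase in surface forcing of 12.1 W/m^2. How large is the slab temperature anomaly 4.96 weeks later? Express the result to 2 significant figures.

2.4 K

Areal heat capacity C = ρ c_p D = 2680 × 1240 × 2.40 = 7.98×10^6 J m⁻² K⁻¹.
τ = C / λ = 7.98×10^6 / 3.98 = 2.00×10^6 s.
Equilibrium anomaly ΔT_eq = F / λ = 12.1 / 3.98 = 3.04 K.
t = 4.96 weeks = 3.00×10^6 s, so t/τ = 1.50.
ΔT(t) = ΔT_eq (1 − e^(−t/τ)) = 3.04 × (1 − e^−1.50) = 2.36 K.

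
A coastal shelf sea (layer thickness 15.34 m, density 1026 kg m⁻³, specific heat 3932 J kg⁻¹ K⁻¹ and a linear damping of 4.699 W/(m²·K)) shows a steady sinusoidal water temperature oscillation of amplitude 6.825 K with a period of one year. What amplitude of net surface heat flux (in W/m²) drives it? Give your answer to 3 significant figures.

Areal heat capacity C = ρ c_p D = 1026 × 3932 × 15.34 = 6.19×10^7 J m⁻² K⁻¹.
ω = 2π / 3.15×10^7 s = 1.99×10^-7 s⁻¹.
√((Cω)² + λ²) = √((12.3)² + 4.699²) = 13.2 W/(m²·K).
F₀ = A × √((Cω)²+λ²) = 6.825 × 13.2 = 90.1 W/m².

90.1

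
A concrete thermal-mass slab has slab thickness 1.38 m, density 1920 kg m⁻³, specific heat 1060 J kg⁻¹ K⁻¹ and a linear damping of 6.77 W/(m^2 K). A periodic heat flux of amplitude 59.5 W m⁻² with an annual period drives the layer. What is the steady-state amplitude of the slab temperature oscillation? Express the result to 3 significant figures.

8.76 K

Areal heat capacity C = ρ c_p D = 1920 × 1060 × 1.38 = 2.81×10^6 J/(m^2 K).
Angular frequency ω = 2π / T = 2π / 3.15×10^7 s = 1.99×10^-7 s⁻¹.
√((Cω)² + λ²) = √((0.560)² + 6.77²) = 6.79 W/(m²·K).
Amplitude A = F₀ / √((Cω)²+λ²) = 59.5 / 6.79 = 8.76 K.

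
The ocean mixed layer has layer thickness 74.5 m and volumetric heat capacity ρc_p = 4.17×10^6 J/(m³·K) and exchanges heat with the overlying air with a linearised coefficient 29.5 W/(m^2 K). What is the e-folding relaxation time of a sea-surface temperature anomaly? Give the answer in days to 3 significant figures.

122 days

Areal heat capacity C = ρc_p × D = 4.17×10^6 × 74.5 = 3.11×10^8 J m⁻² K⁻¹.
Relaxation time τ = C / λ = 3.11×10^8 / 29.5 = 1.05×10^7 s.
In days: 1.05×10^7 s / (86400 s/day) = 122 days.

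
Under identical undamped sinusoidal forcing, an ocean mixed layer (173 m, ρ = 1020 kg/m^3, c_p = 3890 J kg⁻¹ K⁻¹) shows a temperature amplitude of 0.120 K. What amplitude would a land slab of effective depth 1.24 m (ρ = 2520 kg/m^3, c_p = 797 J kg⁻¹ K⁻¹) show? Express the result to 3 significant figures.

C_ocean = 6.86×10^8 J/(m²·K); C_land = 2.49×10^6 J/(m²·K).
A ∝ 1/C ⇒ A_land = A_ocean × C_ocean/C_land = 0.120 × 276 = 33.1 K.

33.1 K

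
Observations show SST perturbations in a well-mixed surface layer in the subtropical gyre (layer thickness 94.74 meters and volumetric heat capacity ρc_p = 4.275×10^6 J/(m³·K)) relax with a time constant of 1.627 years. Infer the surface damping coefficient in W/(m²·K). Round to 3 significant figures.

7.89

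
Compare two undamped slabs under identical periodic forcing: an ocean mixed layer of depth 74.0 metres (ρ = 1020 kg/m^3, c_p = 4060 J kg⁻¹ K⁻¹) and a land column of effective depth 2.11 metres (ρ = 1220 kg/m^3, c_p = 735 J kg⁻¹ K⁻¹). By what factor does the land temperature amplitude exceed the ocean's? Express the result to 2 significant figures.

C_ocean = 1020 × 4060 × 74.0 = 3.06×10^8 J/(m²·K).
C_land = 1220 × 735 × 2.11 = 1.89×10^6 J/(m²·K).
Undamped amplitude ∝ 1/C, so A_land/A_ocean = C_ocean/C_land = 162.

160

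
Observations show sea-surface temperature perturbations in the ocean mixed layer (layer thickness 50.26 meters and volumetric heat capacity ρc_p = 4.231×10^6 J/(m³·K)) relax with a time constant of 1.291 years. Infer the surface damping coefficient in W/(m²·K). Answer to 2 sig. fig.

Areal heat capacity C = ρc_p × D = 4.231×10^6 × 50.26 = 2.13×10^8 J/(m²·K).
τ = 1.291 years = 4.07×10^7 s.
λ = C / τ = 2.13×10^8 / 4.07×10^7 = 5.22 W/(m²·K).

5.2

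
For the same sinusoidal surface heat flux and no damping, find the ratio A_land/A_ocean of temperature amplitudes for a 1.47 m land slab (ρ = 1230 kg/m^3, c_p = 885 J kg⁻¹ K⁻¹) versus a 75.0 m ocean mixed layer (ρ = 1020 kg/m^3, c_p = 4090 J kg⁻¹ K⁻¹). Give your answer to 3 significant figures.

C_ocean = 1020 × 4090 × 75.0 = 3.13×10^8 J/(m²·K).
C_land = 1230 × 885 × 1.47 = 1.60×10^6 J/(m²·K).
Undamped amplitude ∝ 1/C, so A_land/A_ocean = C_ocean/C_land = 196.

196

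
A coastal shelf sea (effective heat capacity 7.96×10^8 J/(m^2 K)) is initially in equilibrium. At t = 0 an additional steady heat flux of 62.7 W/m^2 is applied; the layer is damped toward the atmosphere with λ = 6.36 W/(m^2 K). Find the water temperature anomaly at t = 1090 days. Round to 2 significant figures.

5.2 K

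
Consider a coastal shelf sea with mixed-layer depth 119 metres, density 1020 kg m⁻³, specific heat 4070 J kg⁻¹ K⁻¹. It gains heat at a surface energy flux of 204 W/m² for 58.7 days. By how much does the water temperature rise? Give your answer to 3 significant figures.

Areal heat capacity C = ρ c_p D = 1020 × 4070 × 119 = 4.94×10^8 J/(m²·K).
Net heat input Q = F Δt = 204 × (58.7 days × 86400 s/day) = 1.03×10^9 J/m².
ΔT = Q / C = 1.03×10^9 / 4.94×10^8 = 2.09 K.

2.09 K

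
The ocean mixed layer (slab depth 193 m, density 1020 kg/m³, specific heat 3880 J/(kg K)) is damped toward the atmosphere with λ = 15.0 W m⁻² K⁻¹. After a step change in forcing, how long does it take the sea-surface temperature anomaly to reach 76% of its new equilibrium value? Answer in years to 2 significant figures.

Areal heat capacity C = ρ c_p D = 1020 × 3880 × 193 = 7.64×10^8 J m⁻² K⁻¹.
τ = C / λ = 7.64×10^8 / 15.0 = 5.09×10^7 s.
Fraction reached: 1 − e^(−t/τ) = 0.76 ⇒ t = −τ ln(1 − 0.76) = τ × 1.43.
t = 7.27×10^7 s = 2.30 years.

2.3 years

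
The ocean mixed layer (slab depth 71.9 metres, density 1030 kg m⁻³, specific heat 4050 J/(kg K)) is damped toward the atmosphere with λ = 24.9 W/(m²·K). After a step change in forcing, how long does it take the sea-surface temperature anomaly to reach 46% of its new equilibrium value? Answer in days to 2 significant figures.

86 days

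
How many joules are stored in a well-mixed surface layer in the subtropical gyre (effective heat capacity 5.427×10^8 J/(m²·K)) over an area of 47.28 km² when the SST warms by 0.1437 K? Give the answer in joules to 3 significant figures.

3.69×10^15 J

Areal heat capacity C = 5.427×10^8 J/(m²·K) (given).
Heat per unit area: q = C ΔT = 5.43×10^8 × 0.1437 = 7.80×10^7 J/m².
Total heat: Q = q × A = 7.80×10^7 × (47.28 × 10⁶ m²) = 3.69×10^15 J.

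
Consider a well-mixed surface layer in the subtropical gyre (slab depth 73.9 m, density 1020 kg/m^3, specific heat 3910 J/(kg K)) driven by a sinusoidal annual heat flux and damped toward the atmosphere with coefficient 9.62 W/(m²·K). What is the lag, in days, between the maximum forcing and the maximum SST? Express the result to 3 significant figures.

Areal heat capacity C = ρ c_p D = 1020 × 3910 × 73.9 = 2.95×10^8 J/(m²·K).
ω = 2π / 3.15×10^7 s = 1.99×10^-7 s⁻¹.
Phase lag φ = arctan(Cω/λ) = arctan(58.7/9.62) = 1.41 rad.
Time lag = φ / ω = 1.41 / 1.99×10^-7 = 7.07×10^6 s = 81.8 days.

81.8 days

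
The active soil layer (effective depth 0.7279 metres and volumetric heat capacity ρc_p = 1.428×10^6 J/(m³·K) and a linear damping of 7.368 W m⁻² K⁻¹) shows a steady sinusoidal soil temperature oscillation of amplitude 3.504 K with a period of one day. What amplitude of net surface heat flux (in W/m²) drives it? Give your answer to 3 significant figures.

Areal heat capacity C = ρc_p × D = 1.428×10^6 × 0.7279 = 1.04×10^6 J/(m^2 K).
ω = 2π / 86400 s = 7.27×10^-5 s⁻¹.
√((Cω)² + λ²) = √((75.6)² + 7.368²) = 75.9 W/(m²·K).
F₀ = A × √((Cω)²+λ²) = 3.504 × 75.9 = 266 W/m².

266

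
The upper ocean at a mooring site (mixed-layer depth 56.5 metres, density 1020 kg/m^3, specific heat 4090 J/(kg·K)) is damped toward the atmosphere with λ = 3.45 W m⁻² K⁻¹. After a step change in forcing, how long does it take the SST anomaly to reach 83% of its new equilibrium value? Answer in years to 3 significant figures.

3.84 years

Areal heat capacity C = ρ c_p D = 1020 × 4090 × 56.5 = 2.36×10^8 J/(m²·K).
τ = C / λ = 2.36×10^8 / 3.45 = 6.83×10^7 s.
Fraction reached: 1 − e^(−t/τ) = 0.83 ⇒ t = −τ ln(1 − 0.83) = τ × 1.77.
t = 1.21×10^8 s = 3.84 years.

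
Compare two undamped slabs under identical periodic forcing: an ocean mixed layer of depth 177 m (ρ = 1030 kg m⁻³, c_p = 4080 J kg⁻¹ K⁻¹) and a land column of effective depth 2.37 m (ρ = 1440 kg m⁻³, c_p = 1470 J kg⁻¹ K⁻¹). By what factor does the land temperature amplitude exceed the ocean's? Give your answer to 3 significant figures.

148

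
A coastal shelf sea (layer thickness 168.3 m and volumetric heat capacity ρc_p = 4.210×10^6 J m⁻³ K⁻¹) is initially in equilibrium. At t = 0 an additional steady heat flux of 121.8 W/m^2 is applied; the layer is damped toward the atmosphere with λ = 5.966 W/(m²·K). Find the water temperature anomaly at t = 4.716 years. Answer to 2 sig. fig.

15 K

Areal heat capacity C = ρc_p × D = 4.210×10^6 × 168.3 = 7.09×10^8 J/(m²·K).
τ = C / λ = 7.09×10^8 / 5.966 = 1.19×10^8 s.
Equilibrium anomaly ΔT_eq = F / λ = 121.8 / 5.966 = 20.4 K.
t = 4.716 years = 1.49×10^8 s, so t/τ = 1.25.
ΔT(t) = ΔT_eq (1 − e^(−t/τ)) = 20.4 × (1 − e^−1.25) = 14.6 K.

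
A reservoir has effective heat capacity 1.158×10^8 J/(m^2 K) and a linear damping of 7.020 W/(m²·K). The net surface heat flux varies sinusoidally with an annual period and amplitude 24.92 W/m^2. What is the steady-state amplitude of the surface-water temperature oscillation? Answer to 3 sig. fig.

Areal heat capacity C = 1.158×10^8 J/(m^2 K) (given).
Angular frequency ω = 2π / T = 2π / 3.15×10^7 s = 1.99×10^-7 s⁻¹.
√((Cω)² + λ²) = √((23.1)² + 7.020²) = 24.1 W/(m²·K).
Amplitude A = F₀ / √((Cω)²+λ²) = 24.92 / 24.1 = 1.03 K.

1.03 K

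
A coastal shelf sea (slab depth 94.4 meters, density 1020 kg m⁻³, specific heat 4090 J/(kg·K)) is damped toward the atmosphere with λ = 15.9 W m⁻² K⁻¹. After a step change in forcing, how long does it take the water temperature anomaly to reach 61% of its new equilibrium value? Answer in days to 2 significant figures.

270 days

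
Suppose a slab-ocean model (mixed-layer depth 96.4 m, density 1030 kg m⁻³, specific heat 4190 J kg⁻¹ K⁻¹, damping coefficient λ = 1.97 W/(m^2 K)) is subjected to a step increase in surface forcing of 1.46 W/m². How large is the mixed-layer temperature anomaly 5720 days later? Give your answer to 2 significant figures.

Areal heat capacity C = ρ c_p D = 1030 × 4190 × 96.4 = 4.16×10^8 J m⁻² K⁻¹.
τ = C / λ = 4.16×10^8 / 1.97 = 2.11×10^8 s.
Equilibrium anomaly ΔT_eq = F / λ = 1.46 / 1.97 = 0.741 K.
t = 5720 days = 4.94×10^8 s, so t/τ = 2.34.
ΔT(t) = ΔT_eq (1 − e^(−t/τ)) = 0.741 × (1 − e^−2.34) = 0.670 K.

0.67 K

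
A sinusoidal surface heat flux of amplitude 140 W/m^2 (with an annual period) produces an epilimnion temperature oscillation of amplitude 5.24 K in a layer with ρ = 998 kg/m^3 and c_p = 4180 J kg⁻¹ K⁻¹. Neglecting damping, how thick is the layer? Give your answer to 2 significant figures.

ω = 2π / 3.15×10^7 s = 1.99×10^-7 s⁻¹.
Required C = F₀ / (A ω) = 140 / (5.24 × 1.99×10^-7) = 1.34×10^8 J/(m²·K).
D = C / (ρ c_p) = 1.34×10^8 / (998 × 4180) = 32.1 m.

32 m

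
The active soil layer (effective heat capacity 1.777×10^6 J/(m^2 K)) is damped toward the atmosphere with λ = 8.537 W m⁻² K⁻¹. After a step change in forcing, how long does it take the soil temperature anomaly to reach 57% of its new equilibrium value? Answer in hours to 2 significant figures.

49 hours

Areal heat capacity C = 1.777×10^6 J/(m^2 K) (given).
τ = C / λ = 1.78×10^6 / 8.537 = 2.08×10^5 s.
Fraction reached: 1 − e^(−t/τ) = 0.57 ⇒ t = −τ ln(1 − 0.57) = τ × 0.844.
t = 1.76×10^5 s = 48.8 hours.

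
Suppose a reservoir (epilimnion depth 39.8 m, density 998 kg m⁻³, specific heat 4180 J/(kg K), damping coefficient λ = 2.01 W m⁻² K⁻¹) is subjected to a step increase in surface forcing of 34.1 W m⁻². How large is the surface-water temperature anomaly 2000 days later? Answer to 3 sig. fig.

14.9 K

Areal heat capacity C = ρ c_p D = 998 × 4180 × 39.8 = 1.66×10^8 J m⁻² K⁻¹.
τ = C / λ = 1.66×10^8 / 2.01 = 8.26×10^7 s.
Equilibrium anomaly ΔT_eq = F / λ = 34.1 / 2.01 = 17.0 K.
t = 2000 days = 1.73×10^8 s, so t/τ = 2.09.
ΔT(t) = ΔT_eq (1 − e^(−t/τ)) = 17.0 × (1 − e^−2.09) = 14.9 K.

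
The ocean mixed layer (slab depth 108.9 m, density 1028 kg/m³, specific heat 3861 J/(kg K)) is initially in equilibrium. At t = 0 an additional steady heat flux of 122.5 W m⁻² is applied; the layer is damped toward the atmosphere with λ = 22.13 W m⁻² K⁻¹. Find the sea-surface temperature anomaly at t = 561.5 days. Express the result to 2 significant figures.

Areal heat capacity C = ρ c_p D = 1028 × 3861 × 108.9 = 4.32×10^8 J/(m^2 K).
τ = C / λ = 4.32×10^8 / 22.13 = 1.95×10^7 s.
Equilibrium anomaly ΔT_eq = F / λ = 122.5 / 22.13 = 5.54 K.
t = 561.5 days = 4.85×10^7 s, so t/τ = 2.48.
ΔT(t) = ΔT_eq (1 − e^(−t/τ)) = 5.54 × (1 − e^−2.48) = 5.07 K.

5.1 K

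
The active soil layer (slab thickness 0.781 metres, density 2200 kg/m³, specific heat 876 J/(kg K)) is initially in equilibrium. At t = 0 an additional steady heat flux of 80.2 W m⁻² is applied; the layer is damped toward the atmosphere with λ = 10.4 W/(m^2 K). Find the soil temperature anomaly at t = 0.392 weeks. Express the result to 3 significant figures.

Areal heat capacity C = ρ c_p D = 2200 × 876 × 0.781 = 1.51×10^6 J m⁻² K⁻¹.
τ = C / λ = 1.51×10^6 / 10.4 = 1.45×10^5 s.
Equilibrium anomaly ΔT_eq = F / λ = 80.2 / 10.4 = 7.71 K.
t = 0.392 weeks = 2.37×10^5 s, so t/τ = 1.64.
ΔT(t) = ΔT_eq (1 − e^(−t/τ)) = 7.71 × (1 − e^−1.64) = 6.21 K.

6.21 K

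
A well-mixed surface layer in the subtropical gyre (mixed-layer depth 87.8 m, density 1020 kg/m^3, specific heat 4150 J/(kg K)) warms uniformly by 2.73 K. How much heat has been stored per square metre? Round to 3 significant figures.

Areal heat capacity C = ρ c_p D = 1020 × 4150 × 87.8 = 3.72×10^8 J m⁻² K⁻¹.
ΔQ = C ΔT = 3.72×10^8 × 2.73 = 1.01×10^9 J/m².

1.01×10^9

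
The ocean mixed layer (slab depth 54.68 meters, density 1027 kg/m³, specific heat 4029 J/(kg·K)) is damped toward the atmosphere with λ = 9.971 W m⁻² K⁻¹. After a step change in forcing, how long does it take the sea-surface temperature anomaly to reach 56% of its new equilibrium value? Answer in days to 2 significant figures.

220 days

Areal heat capacity C = ρ c_p D = 1027 × 4029 × 54.68 = 2.26×10^8 J/(m^2 K).
τ = C / λ = 2.26×10^8 / 9.971 = 2.27×10^7 s.
Fraction reached: 1 − e^(−t/τ) = 0.56 ⇒ t = −τ ln(1 − 0.56) = τ × 0.821.
t = 1.86×10^7 s = 216 days.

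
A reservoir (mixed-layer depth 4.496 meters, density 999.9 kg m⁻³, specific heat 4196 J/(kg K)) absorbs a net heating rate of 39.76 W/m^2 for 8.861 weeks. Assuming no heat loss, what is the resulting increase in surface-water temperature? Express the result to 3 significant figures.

11.3 K

Areal heat capacity C = ρ c_p D = 999.9 × 4196 × 4.496 = 1.89×10^7 J m⁻² K⁻¹.
Net heat input Q = F Δt = 39.76 × (8.861 weeks × 6.048×10^5 s/week) = 2.13×10^8 J/m².
ΔT = Q / C = 2.13×10^8 / 1.89×10^7 = 11.3 K.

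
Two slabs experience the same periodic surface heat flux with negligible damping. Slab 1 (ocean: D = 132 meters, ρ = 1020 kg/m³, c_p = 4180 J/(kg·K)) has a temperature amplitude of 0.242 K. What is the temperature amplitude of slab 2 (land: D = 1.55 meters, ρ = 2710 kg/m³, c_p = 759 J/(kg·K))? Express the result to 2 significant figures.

43 K

C_ocean = 5.63×10^8 J/(m²·K); C_land = 3.19×10^6 J/(m²·K).
A ∝ 1/C ⇒ A_land = A_ocean × C_ocean/C_land = 0.242 × 177 = 42.7 K.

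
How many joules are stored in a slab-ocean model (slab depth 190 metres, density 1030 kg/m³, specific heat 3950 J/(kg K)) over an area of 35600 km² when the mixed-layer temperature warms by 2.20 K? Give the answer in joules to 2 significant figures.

Areal heat capacity C = ρ c_p D = 1030 × 3950 × 190 = 7.73×10^8 J/(m²·K).
Heat per unit area: q = C ΔT = 7.73×10^8 × 2.20 = 1.70×10^9 J/m².
Total heat: Q = q × A = 1.70×10^9 × (35600 × 10⁶ m²) = 6.05×10^19 J.

6.1×10^19 J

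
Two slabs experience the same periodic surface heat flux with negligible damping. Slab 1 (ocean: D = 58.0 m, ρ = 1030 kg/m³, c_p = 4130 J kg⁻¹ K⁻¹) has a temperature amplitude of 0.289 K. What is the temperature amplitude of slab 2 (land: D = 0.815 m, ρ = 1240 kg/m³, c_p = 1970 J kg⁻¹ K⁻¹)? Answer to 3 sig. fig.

35.8 K

C_ocean = 2.47×10^8 J/(m²·K); C_land = 1.99×10^6 J/(m²·K).
A ∝ 1/C ⇒ A_land = A_ocean × C_ocean/C_land = 0.289 × 124 = 35.8 K.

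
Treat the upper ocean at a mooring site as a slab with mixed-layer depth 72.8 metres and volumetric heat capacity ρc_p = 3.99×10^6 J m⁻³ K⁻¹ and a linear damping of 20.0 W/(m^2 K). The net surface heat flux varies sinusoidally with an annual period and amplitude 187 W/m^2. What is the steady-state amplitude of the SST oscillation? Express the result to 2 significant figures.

Areal heat capacity C = ρc_p × D = 3.99×10^6 × 72.8 = 2.90×10^8 J/(m²·K).
Angular frequency ω = 2π / T = 2π / 3.15×10^7 s = 1.99×10^-7 s⁻¹.
√((Cω)² + λ²) = √((57.9)² + 20.0²) = 61.2 W/(m²·K).
Amplitude A = F₀ / √((Cω)²+λ²) = 187 / 61.2 = 3.05 K.

3.1 K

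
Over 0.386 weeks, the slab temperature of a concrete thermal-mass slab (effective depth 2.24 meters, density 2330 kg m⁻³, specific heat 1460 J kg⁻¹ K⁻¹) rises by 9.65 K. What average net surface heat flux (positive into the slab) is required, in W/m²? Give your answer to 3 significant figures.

315

Areal heat capacity C = ρ c_p D = 2330 × 1460 × 2.24 = 7.62×10^6 J/(m^2 K).
Required heat per unit area: Q = C ΔT = 7.62×10^6 × 9.65 = 7.35×10^7 J/m².
Flux F = Q / Δt = 7.35×10^7 / 2.33×10^5 s = 315 W/m².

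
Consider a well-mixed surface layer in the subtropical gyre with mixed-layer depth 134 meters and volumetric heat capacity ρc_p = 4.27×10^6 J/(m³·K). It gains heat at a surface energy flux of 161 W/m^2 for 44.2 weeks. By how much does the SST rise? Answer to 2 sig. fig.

Areal heat capacity C = ρc_p × D = 4.27×10^6 × 134 = 5.72×10^8 J m⁻² K⁻¹.
Net heat input Q = F Δt = 161 × (44.2 weeks × 6.048×10^5 s/week) = 4.30×10^9 J/m².
ΔT = Q / C = 4.30×10^9 / 5.72×10^8 = 7.52 K.

7.5 K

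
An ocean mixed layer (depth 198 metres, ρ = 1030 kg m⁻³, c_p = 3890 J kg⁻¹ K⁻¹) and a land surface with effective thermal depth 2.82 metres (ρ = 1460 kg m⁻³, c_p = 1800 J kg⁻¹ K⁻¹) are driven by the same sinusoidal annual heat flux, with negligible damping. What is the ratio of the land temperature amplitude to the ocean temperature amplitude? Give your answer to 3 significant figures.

107

C_ocean = 1030 × 3890 × 198 = 7.93×10^8 J/(m²·K).
C_land = 1460 × 1800 × 2.82 = 7.41×10^6 J/(m²·K).
Undamped amplitude ∝ 1/C, so A_land/A_ocean = C_ocean/C_land = 107.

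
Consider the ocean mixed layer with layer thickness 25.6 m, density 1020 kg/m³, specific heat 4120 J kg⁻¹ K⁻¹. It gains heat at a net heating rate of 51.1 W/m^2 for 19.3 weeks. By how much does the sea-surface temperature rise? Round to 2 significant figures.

5.5 K

Areal heat capacity C = ρ c_p D = 1020 × 4120 × 25.6 = 1.08×10^8 J/(m²·K).
Net heat input Q = F Δt = 51.1 × (19.3 weeks × 6.048×10^5 s/week) = 5.96×10^8 J/m².
ΔT = Q / C = 5.96×10^8 / 1.08×10^8 = 5.54 K.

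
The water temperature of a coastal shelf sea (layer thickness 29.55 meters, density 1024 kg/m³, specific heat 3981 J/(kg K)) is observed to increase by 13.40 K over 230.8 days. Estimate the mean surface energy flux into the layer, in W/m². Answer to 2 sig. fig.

81

Areal heat capacity C = ρ c_p D = 1024 × 3981 × 29.55 = 1.20×10^8 J m⁻² K⁻¹.
Required heat per unit area: Q = C ΔT = 1.20×10^8 × 13.40 = 1.61×10^9 J/m².
Flux F = Q / Δt = 1.61×10^9 / 1.99×10^7 s = 80.9 W/m².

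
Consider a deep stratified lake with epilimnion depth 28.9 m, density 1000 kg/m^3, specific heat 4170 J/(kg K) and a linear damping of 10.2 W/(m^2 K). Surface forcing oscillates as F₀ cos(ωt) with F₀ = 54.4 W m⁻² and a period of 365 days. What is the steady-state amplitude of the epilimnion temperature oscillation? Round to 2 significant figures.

Areal heat capacity C = ρ c_p D = 1000 × 4170 × 28.9 = 1.21×10^8 J/(m^2 K).
Angular frequency ω = 2π / T = 2π / 3.15×10^7 s = 1.99×10^-7 s⁻¹.
√((Cω)² + λ²) = √((24.0)² + 10.2²) = 26.1 W/(m²·K).
Amplitude A = F₀ / √((Cω)²+λ²) = 54.4 / 26.1 = 2.09 K.

2.1 K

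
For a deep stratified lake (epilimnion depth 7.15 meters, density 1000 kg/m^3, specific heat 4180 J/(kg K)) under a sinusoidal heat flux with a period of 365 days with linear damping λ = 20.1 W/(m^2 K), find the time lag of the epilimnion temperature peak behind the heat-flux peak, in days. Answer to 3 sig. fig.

16.7 days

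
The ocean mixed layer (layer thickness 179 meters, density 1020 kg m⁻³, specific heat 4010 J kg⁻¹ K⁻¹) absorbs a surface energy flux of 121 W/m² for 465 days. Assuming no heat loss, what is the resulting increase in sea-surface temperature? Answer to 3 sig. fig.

6.64 K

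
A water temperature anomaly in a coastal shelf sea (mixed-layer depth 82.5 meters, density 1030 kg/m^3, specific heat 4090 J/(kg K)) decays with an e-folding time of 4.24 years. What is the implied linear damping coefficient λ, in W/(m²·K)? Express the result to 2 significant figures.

2.6

Areal heat capacity C = ρ c_p D = 1030 × 4090 × 82.5 = 3.48×10^8 J/(m²·K).
τ = 4.24 years = 1.34×10^8 s.
λ = C / τ = 3.48×10^8 / 1.34×10^8 = 2.60 W/(m²·K).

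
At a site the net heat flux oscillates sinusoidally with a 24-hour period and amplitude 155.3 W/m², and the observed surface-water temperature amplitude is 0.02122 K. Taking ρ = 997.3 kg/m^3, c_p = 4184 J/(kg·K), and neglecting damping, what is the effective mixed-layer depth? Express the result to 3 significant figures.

24.1 m

ω = 2π / 86400 s = 7.27×10^-5 s⁻¹.
Required C = F₀ / (A ω) = 155.3 / (0.02122 × 7.27×10^-5) = 1.01×10^8 J/(m²·K).
D = C / (ρ c_p) = 1.01×10^8 / (997.3 × 4184) = 24.1 m.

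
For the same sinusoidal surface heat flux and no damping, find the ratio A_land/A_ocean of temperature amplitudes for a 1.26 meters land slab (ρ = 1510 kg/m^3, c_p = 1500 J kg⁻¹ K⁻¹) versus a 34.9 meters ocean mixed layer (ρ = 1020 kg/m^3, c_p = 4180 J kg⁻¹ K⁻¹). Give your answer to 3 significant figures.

C_ocean = 1020 × 4180 × 34.9 = 1.49×10^8 J/(m²·K).
C_land = 1510 × 1500 × 1.26 = 2.85×10^6 J/(m²·K).
Undamped amplitude ∝ 1/C, so A_land/A_ocean = C_ocean/C_land = 52.1.

52.1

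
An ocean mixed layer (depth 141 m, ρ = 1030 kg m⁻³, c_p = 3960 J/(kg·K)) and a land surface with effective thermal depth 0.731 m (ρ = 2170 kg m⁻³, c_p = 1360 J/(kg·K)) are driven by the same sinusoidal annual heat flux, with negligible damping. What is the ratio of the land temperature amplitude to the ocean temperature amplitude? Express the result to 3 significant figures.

267

C_ocean = 1030 × 3960 × 141 = 5.75×10^8 J/(m²·K).
C_land = 2170 × 1360 × 0.731 = 2.16×10^6 J/(m²·K).
Undamped amplitude ∝ 1/C, so A_land/A_ocean = C_ocean/C_land = 267.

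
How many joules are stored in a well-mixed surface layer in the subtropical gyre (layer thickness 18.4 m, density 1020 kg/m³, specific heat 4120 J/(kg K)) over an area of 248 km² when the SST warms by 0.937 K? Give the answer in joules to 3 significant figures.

Areal heat capacity C = ρ c_p D = 1020 × 4120 × 18.4 = 7.73×10^7 J m⁻² K⁻¹.
Heat per unit area: q = C ΔT = 7.73×10^7 × 0.937 = 7.25×10^7 J/m².
Total heat: Q = q × A = 7.25×10^7 × (248 × 10⁶ m²) = 1.80×10^16 J.

1.80×10^16 J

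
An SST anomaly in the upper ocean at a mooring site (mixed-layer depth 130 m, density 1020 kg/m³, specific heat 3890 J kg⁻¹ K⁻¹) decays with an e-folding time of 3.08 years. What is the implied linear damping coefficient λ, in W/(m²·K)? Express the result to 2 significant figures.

5.3

Areal heat capacity C = ρ c_p D = 1020 × 3890 × 130 = 5.16×10^8 J/(m²·K).
τ = 3.08 years = 9.72×10^7 s.
λ = C / τ = 5.16×10^8 / 9.72×10^7 = 5.31 W/(m²·K).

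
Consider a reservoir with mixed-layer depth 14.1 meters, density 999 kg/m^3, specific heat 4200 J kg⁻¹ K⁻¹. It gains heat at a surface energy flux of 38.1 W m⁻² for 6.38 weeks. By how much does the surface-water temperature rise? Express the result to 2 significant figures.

2.5 K

Areal heat capacity C = ρ c_p D = 999 × 4200 × 14.1 = 5.92×10^7 J/(m^2 K).
Net heat input Q = F Δt = 38.1 × (6.38 weeks × 6.048×10^5 s/week) = 1.47×10^8 J/m².
ΔT = Q / C = 1.47×10^8 / 5.92×10^7 = 2.48 K.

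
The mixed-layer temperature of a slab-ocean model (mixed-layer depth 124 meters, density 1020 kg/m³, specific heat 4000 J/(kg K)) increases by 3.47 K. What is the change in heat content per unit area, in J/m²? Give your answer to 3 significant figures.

Areal heat capacity C = ρ c_p D = 1020 × 4000 × 124 = 5.06×10^8 J/(m²·K).
ΔQ = C ΔT = 5.06×10^8 × 3.47 = 1.76×10^9 J/m².

1.76×10^9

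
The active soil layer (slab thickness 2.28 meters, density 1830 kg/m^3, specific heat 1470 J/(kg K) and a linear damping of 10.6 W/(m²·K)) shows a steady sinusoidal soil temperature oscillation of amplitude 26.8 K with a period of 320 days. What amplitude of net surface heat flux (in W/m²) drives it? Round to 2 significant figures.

290

Areal heat capacity C = ρ c_p D = 1830 × 1470 × 2.28 = 6.13×10^6 J/(m^2 K).
ω = 2π / 2.76×10^7 s = 2.27×10^-7 s⁻¹.
√((Cω)² + λ²) = √((1.39)² + 10.6²) = 10.7 W/(m²·K).
F₀ = A × √((Cω)²+λ²) = 26.8 × 10.7 = 287 W/m².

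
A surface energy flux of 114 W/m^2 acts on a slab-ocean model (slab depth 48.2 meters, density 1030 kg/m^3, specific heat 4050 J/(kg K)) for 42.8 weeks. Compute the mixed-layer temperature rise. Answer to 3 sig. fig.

14.7 K

Areal heat capacity C = ρ c_p D = 1030 × 4050 × 48.2 = 2.01×10^8 J/(m^2 K).
Net heat input Q = F Δt = 114 × (42.8 weeks × 6.048×10^5 s/week) = 2.95×10^9 J/m².
ΔT = Q / C = 2.95×10^9 / 2.01×10^8 = 14.7 K.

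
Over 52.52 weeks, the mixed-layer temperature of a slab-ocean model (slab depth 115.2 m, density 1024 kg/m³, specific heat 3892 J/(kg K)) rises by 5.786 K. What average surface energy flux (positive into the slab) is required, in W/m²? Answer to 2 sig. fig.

Areal heat capacity C = ρ c_p D = 1024 × 3892 × 115.2 = 4.59×10^8 J m⁻² K⁻¹.
Required heat per unit area: Q = C ΔT = 4.59×10^8 × 5.786 = 2.66×10^9 J/m².
Flux F = Q / Δt = 2.66×10^9 / 3.18×10^7 s = 83.6 W/m².

84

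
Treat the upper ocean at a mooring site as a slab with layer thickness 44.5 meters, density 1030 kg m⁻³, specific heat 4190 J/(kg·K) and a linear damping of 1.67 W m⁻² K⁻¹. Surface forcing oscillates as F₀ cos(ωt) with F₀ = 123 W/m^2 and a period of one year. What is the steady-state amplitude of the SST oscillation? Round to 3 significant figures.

3.21 K

Areal heat capacity C = ρ c_p D = 1030 × 4190 × 44.5 = 1.92×10^8 J m⁻² K⁻¹.
Angular frequency ω = 2π / T = 2π / 3.15×10^7 s = 1.99×10^-7 s⁻¹.
√((Cω)² + λ²) = √((38.3)² + 1.67²) = 38.3 W/(m²·K).
Amplitude A = F₀ / √((Cω)²+λ²) = 123 / 38.3 = 3.21 K.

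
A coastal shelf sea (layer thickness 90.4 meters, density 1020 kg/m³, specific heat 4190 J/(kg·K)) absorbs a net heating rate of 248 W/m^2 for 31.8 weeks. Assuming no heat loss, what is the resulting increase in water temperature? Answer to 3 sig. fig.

Areal heat capacity C = ρ c_p D = 1020 × 4190 × 90.4 = 3.86×10^8 J/(m^2 K).
Net heat input Q = F Δt = 248 × (31.8 weeks × 6.048×10^5 s/week) = 4.77×10^9 J/m².
ΔT = Q / C = 4.77×10^9 / 3.86×10^8 = 12.3 K.

12.3 K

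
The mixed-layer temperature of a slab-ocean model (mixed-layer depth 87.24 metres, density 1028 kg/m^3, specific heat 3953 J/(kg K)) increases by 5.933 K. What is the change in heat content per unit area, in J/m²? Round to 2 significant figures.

Areal heat capacity C = ρ c_p D = 1028 × 3953 × 87.24 = 3.55×10^8 J/(m²·K).
ΔQ = C ΔT = 3.55×10^8 × 5.933 = 2.10×10^9 J/m².

2.1×10^9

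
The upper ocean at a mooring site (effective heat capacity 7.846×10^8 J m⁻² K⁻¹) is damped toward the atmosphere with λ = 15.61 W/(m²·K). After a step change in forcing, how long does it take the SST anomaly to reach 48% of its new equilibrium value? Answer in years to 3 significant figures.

Areal heat capacity C = 7.846×10^8 J m⁻² K⁻¹ (given).
τ = C / λ = 7.85×10^8 / 15.61 = 5.03×10^7 s.
Fraction reached: 1 − e^(−t/τ) = 0.48 ⇒ t = −τ ln(1 − 0.48) = τ × 0.654.
t = 3.29×10^7 s = 1.04 years.

1.04 years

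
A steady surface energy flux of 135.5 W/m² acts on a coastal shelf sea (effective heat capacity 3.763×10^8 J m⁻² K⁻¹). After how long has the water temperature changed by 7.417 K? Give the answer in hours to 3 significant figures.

Areal heat capacity C = 3.763×10^8 J m⁻² K⁻¹ (given).
Time required: Δt = C ΔT / F = 3.76×10^8 × 7.417 / 135.5 = 2.06×10^7 s.
In hours: 2.06×10^7 s / (3600 s/hour) = 5720 hours.

5720 hours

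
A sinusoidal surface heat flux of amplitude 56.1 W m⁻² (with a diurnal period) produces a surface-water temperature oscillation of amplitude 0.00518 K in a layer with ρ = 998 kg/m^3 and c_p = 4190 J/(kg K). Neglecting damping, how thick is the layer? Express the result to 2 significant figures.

ω = 2π / 86400 s = 7.27×10^-5 s⁻¹.
Required C = F₀ / (A ω) = 56.1 / (0.00518 × 7.27×10^-5) = 1.49×10^8 J/(m²·K).
D = C / (ρ c_p) = 1.49×10^8 / (998 × 4190) = 35.6 m.

36 m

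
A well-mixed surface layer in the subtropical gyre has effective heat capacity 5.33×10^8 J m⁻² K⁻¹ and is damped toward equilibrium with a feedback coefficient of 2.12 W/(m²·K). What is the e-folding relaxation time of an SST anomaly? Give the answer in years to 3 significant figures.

Areal heat capacity C = 5.33×10^8 J m⁻² K⁻¹ (given).
Relaxation time τ = C / λ = 5.33×10^8 / 2.12 = 2.51×10^8 s.
In years: 2.51×10^8 s / (3.156×10^7 s/year) = 7.97 years.

7.97 years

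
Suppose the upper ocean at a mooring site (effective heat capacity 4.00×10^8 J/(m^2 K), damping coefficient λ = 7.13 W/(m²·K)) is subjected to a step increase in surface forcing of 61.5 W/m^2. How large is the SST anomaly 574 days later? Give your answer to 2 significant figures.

Areal heat capacity C = 4.00×10^8 J/(m^2 K) (given).
τ = C / λ = 4.00×10^8 / 7.13 = 5.61×10^7 s.
Equilibrium anomaly ΔT_eq = F / λ = 61.5 / 7.13 = 8.63 K.
t = 574 days = 4.96×10^7 s, so t/τ = 0.884.
ΔT(t) = ΔT_eq (1 − e^(−t/τ)) = 8.63 × (1 − e^−0.884) = 5.06 K.

5.1 K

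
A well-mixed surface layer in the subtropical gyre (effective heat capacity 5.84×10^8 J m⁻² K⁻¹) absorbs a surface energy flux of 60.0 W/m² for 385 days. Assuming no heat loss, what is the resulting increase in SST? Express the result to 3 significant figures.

3.42 K

Areal heat capacity C = 5.84×10^8 J m⁻² K⁻¹ (given).
Net heat input Q = F Δt = 60.0 × (385 days × 86400 s/day) = 2.00×10^9 J/m².
ΔT = Q / C = 2.00×10^9 / 5.84×10^8 = 3.42 K.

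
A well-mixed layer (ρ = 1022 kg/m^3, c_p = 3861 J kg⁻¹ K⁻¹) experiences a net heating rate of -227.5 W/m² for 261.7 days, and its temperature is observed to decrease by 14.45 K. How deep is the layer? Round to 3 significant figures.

90.2 m

Heat input Q = F Δt = -227.5 × 2.26×10^7 s = -5.14×10^9 J/m².
Required areal heat capacity C = Q / ΔT = 3.56×10^8 J/(m²·K).
Depth D = C / (ρ c_p) = 3.56×10^8 / (1022 × 3861) = 90.2 m.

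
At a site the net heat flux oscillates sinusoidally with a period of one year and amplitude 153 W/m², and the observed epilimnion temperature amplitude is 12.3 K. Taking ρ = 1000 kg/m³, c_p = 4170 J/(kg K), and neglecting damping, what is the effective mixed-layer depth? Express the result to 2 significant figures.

15 m

ω = 2π / 3.15×10^7 s = 1.99×10^-7 s⁻¹.
Required C = F₀ / (A ω) = 153 / (12.3 × 1.99×10^-7) = 6.24×10^7 J/(m²·K).
D = C / (ρ c_p) = 6.24×10^7 / (1000 × 4170) = 15.0 m.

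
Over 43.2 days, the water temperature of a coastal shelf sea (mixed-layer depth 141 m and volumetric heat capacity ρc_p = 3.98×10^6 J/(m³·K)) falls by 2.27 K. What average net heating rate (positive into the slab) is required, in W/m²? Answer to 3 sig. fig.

Areal heat capacity C = ρc_p × D = 3.98×10^6 × 141 = 5.61×10^8 J/(m^2 K).
Required heat per unit area: Q = C ΔT = 5.61×10^8 × -2.27 = -1.27×10^9 J/m².
Flux F = Q / Δt = -1.27×10^9 / 3.73×10^6 s = -341 W/m².

-341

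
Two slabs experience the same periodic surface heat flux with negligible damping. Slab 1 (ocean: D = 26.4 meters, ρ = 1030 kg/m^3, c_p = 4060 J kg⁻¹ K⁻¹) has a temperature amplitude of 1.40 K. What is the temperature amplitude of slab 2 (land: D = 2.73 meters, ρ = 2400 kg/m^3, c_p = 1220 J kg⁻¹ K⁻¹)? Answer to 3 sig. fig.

19.3 K

C_ocean = 1.10×10^8 J/(m²·K); C_land = 7.99×10^6 J/(m²·K).
A ∝ 1/C ⇒ A_land = A_ocean × C_ocean/C_land = 1.40 × 13.8 = 19.3 K.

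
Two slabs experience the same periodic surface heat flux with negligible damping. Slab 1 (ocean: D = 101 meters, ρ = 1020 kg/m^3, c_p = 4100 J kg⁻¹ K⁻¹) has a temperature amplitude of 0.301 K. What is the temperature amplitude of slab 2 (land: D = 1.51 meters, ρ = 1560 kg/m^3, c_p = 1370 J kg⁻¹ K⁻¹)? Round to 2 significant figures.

C_ocean = 4.22×10^8 J/(m²·K); C_land = 3.23×10^6 J/(m²·K).
A ∝ 1/C ⇒ A_land = A_ocean × C_ocean/C_land = 0.301 × 131 = 39.4 K.

39 K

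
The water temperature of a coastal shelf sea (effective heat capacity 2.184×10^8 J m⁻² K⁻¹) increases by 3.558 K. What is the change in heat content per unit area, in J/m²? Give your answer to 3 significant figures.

7.77×10^8

Areal heat capacity C = 2.184×10^8 J m⁻² K⁻¹ (given).
ΔQ = C ΔT = 2.18×10^8 × 3.558 = 7.77×10^8 J/m².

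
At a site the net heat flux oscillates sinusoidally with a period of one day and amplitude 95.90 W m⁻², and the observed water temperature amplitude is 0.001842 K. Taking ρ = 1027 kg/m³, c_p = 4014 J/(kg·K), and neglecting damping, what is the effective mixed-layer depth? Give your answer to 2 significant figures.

ω = 2π / 86400 s = 7.27×10^-5 s⁻¹.
Required C = F₀ / (A ω) = 95.90 / (0.001842 × 7.27×10^-5) = 7.16×10^8 J/(m²·K).
D = C / (ρ c_p) = 7.16×10^8 / (1027 × 4014) = 174 m.

170 m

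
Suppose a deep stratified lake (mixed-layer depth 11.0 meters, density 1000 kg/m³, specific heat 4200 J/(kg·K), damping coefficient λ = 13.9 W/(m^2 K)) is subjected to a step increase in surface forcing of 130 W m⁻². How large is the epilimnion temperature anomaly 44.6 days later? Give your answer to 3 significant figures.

6.42 K

Areal heat capacity C = ρ c_p D = 1000 × 4200 × 11.0 = 4.62×10^7 J/(m²·K).
τ = C / λ = 4.62×10^7 / 13.9 = 3.32×10^6 s.
Equilibrium anomaly ΔT_eq = F / λ = 130 / 13.9 = 9.35 K.
t = 44.6 days = 3.85×10^6 s, so t/τ = 1.16.
ΔT(t) = ΔT_eq (1 − e^(−t/τ)) = 9.35 × (1 − e^−1.16) = 6.42 K.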